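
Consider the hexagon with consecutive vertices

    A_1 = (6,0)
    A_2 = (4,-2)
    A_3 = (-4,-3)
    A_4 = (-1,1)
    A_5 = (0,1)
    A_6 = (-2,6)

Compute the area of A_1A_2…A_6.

37

Apply Gauss's area formula: 2A = Σ (x_i·y_{i+1} − x_{i+1}·y_i), indices taken mod 6.
Σ = (-12) + (-20) + (-7) + (-1) + (2) + (-36) = -74
Area = |Σ|/2 = 37.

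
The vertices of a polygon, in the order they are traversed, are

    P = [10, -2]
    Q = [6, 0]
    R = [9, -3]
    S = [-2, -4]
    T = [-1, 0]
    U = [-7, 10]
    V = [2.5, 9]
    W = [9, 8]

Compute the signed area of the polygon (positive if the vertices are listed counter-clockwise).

Apply Gauss's area formula: 2A = Σ (x_i·y_{i+1} − x_{i+1}·y_i), indices taken mod 8.
Σ = (12) + (-18) + (-42) + (-4) + (-10) + (-88) + (-61) + (-98) = -309
Signed area = Σ/2 = -154.5 (negative ⇒ clockwise traversal).

-154.5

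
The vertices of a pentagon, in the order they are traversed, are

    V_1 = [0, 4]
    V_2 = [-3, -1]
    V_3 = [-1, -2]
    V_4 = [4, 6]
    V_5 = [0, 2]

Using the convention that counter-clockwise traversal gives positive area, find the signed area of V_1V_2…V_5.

V_1→V_2: (0)(-1) − (-3)(4) = 12
V_2→V_3: (-3)(-2) − (-1)(-1) = 5
V_3→V_4: (-1)(6) − (4)(-2) = 2
V_4→V_5: (4)(2) − (0)(6) = 8
V_5→V_1: (0)(4) − (0)(2) = 0
Σ = 27
Signed area = Σ/2 = 13.5 (positive ⇒ counter-clockwise traversal).

13.5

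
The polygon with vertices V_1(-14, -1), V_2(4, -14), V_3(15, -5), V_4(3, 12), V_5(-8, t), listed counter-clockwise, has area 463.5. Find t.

The doubled signed area Σ (x_i y_{i+1} − x_{i+1} y_i) is linear in t.
With t=0 it equals 689; the coefficient of t is 17 (from the two edges through V_5).
So 17·t + 689 = 2·463.5 = 927 ⇒ t = 14.

14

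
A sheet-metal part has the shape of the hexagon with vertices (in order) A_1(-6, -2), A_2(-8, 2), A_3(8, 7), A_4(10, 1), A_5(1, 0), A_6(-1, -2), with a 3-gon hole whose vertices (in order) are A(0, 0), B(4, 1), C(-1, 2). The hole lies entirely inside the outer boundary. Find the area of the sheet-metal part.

83

Outer boundary:
Apply the shoelace (surveyor's) formula: 2A = Σ (x_i·y_{i+1} − x_{i+1}·y_i), indices taken mod 6.
A_1→A_2: (-6)(2) − (-8)(-2) = -28
A_2→A_3: (-8)(7) − (8)(2) = -72
A_3→A_4: (8)(1) − (10)(7) = -62
A_4→A_5: (10)(0) − (1)(1) = -1
A_5→A_6: (1)(-2) − (-1)(0) = -2
A_6→A_1: (-1)(-2) − (-6)(-2) = -10
Σ = -175
Area = |Σ|/2 = 87.5.
Hole:
Σ = (0) + (9) + (0) = 9
Area = |Σ|/2 = 4.5.
Net area = 87.5 − 4.5 = 83.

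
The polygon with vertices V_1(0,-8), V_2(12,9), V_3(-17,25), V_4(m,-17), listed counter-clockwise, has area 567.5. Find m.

The doubled signed area Σ (x_i y_{i+1} − x_{i+1} y_i) is linear in m.
With m=0 it equals 838; the coefficient of m is -33 (from the two edges through V_4).
So -33·m + 838 = 2·567.5 = 1135 ⇒ m = -9.

-9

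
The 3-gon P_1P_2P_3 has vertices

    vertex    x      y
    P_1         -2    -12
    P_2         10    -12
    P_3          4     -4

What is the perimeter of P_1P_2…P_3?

|P_1P_2| = √((12)² + (0)²) = √144 = 12
|P_2P_3| = √((-6)² + (8)²) = √100 = 10
|P_3P_1| = √((-6)² + (-8)²) = √100 = 10
Perimeter = 12 + 10 + 10 = 32.

32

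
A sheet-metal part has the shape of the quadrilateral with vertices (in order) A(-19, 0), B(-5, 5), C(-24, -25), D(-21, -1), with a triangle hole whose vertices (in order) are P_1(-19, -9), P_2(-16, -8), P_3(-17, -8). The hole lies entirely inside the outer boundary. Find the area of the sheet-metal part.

Outer boundary:
Apply the shoelace formula: 2A = Σ (x_i·y_{i+1} − x_{i+1}·y_i), indices taken mod 4.
Σ = (-95) + (245) + (-501) + (-19) = -370
Area = |Σ|/2 = 185.
Hole:
Apply the surveyor's formula: 2A = Σ (x_i·y_{i+1} − x_{i+1}·y_i), indices taken mod 3.
Σ = (8) + (-8) + (1) = 1
Area = |Σ|/2 = 0.5.
Net area = 185 − 0.5 = 184.5.

184.5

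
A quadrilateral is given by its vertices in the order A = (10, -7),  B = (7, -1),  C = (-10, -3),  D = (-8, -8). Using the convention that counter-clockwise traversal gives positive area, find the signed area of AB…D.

100

Apply the surveyor's formula: 2A = Σ (x_i·y_{i+1} − x_{i+1}·y_i), indices taken mod 4.
A→B: (10)(-1) − (7)(-7) = 39
B→C: (7)(-3) − (-10)(-1) = -31
C→D: (-10)(-8) − (-8)(-3) = 56
D→A: (-8)(-7) − (10)(-8) = 136
Σ = 200
Signed area = Σ/2 = 100 (positive ⇒ counter-clockwise traversal).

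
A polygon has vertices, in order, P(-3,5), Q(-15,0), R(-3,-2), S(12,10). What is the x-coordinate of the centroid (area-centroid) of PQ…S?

Apply the shoelace (surveyor's) formula. First the cross-terms c_i = x_i·y_{i+1} − x_{i+1}·y_i:
  75, 30, -6, 90  ⇒  2A = 189, A = 94.5.
Then Σ (x_i + x_{i+1})·c_i = -1134, so x̄ = -1134 / (6·94.5) = -2.

-2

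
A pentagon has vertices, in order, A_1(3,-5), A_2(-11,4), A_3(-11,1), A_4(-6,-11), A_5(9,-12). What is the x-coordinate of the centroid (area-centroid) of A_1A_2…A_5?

-712/279

Apply the shoelace (surveyor's) formula. First the cross-terms c_i = x_i·y_{i+1} − x_{i+1}·y_i:
  -43, 33, 127, 171, -9  ⇒  2A = 279, A = 139.5.
Then Σ (x_i + x_{i+1})·c_i = -2136, so x̄ = -2136 / (6·139.5) = -712/279.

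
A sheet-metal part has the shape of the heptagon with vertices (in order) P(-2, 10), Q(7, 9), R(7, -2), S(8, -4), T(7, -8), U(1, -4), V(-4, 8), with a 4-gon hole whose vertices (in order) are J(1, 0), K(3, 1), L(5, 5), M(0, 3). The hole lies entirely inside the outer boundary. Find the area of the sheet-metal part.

Outer boundary:
Apply the surveyor's formula: 2A = Σ (x_i·y_{i+1} − x_{i+1}·y_i), indices taken mod 7.
Σ = (-88) + (-77) + (-12) + (-36) + (-20) + (-8) + (-24) = -265
Area = |Σ|/2 = 132.5.
Hole:
Apply Gauss's area formula: 2A = Σ (x_i·y_{i+1} − x_{i+1}·y_i), indices taken mod 4.
J→K: (1)(1) − (3)(0) = 1
K→L: (3)(5) − (5)(1) = 10
L→M: (5)(3) − (0)(5) = 15
M→J: (0)(0) − (1)(3) = -3
Σ = 23
Area = |Σ|/2 = 11.5.
Net area = 132.5 − 11.5 = 121.

121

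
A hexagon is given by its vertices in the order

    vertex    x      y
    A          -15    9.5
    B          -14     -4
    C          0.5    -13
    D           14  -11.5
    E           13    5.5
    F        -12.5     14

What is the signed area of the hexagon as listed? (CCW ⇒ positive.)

560.875

Apply Gauss's area formula: 2A = Σ (x_i·y_{i+1} − x_{i+1}·y_i), indices taken mod 6.
Σ = (193) + (184) + (176.25) + (226.5) + (250.75) + (91.25) = 1121.75
Signed area = Σ/2 = 560.875 (positive ⇒ counter-clockwise traversal).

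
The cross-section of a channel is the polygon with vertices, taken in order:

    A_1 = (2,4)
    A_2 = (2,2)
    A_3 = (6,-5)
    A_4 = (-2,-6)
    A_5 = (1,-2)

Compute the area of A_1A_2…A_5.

27

Apply the shoelace (surveyor's) formula: 2A = Σ (x_i·y_{i+1} − x_{i+1}·y_i), indices taken mod 5.
Σ = (-4) + (-22) + (-46) + (10) + (8) = -54
Area = |Σ|/2 = 27.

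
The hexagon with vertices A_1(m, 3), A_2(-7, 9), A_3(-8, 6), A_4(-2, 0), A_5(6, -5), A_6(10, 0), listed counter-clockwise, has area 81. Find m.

The doubled signed area Σ (x_i y_{i+1} − x_{i+1} y_i) is linear in m.
With m=0 it equals 153; the coefficient of m is 9 (from the two edges through A_1).
So 9·m + 153 = 2·81 = 162 ⇒ m = 1.

1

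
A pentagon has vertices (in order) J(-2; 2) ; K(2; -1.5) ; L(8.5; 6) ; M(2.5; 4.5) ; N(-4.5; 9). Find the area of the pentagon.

Apply the shoelace formula: 2A = Σ (x_i·y_{i+1} − x_{i+1}·y_i), indices taken mod 5.
Cross-terms: -1, 24.75, 23.25, 42.75, 9  ⇒  Σ = 98.75
Area = |Σ|/2 = 49.375.

49.375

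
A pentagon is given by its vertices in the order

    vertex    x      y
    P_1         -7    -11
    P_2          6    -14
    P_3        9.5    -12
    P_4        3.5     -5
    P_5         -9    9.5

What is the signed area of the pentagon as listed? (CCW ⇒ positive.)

186.625

Cross-terms: 164, 61, -5.5, -11.75, 165.5  ⇒  Σ = 373.25
Signed area = Σ/2 = 186.625 (positive ⇒ counter-clockwise traversal).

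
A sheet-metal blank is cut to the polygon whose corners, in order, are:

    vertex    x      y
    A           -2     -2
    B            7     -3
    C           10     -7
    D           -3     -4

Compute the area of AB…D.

31

Cross-terms: 20, -19, -61, -2  ⇒  Σ = -62
Area = |Σ|/2 = 31.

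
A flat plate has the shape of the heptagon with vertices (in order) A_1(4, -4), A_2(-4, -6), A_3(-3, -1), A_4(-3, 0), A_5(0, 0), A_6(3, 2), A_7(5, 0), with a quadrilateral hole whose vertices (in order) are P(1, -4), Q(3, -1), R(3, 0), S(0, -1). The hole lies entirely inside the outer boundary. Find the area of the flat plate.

Outer boundary:
Apply the surveyor's formula: 2A = Σ (x_i·y_{i+1} − x_{i+1}·y_i), indices taken mod 7.
A_1→A_2: (4)(-6) − (-4)(-4) = -40
A_2→A_3: (-4)(-1) − (-3)(-6) = -14
A_3→A_4: (-3)(0) − (-3)(-1) = -3
A_4→A_5: (-3)(0) − (0)(0) = 0
A_5→A_6: (0)(2) − (3)(0) = 0
A_6→A_7: (3)(0) − (5)(2) = -10
A_7→A_1: (5)(-4) − (4)(0) = -20
Σ = -87
Area = |Σ|/2 = 43.5.
Hole:
Apply the surveyor's formula: 2A = Σ (x_i·y_{i+1} − x_{i+1}·y_i), indices taken mod 4.
Σ = (11) + (3) + (-3) + (1) = 12
Area = |Σ|/2 = 6.
Net area = 43.5 − 6 = 37.5.

37.5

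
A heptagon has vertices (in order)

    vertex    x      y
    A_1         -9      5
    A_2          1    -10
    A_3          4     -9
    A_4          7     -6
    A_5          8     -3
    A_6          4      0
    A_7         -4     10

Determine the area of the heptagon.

152

Apply the shoelace (surveyor's) formula: 2A = Σ (x_i·y_{i+1} − x_{i+1}·y_i), indices taken mod 7.
Cross-terms: 85, 31, 39, 27, 12, 40, 70  ⇒  Σ = 304
Area = |Σ|/2 = 152.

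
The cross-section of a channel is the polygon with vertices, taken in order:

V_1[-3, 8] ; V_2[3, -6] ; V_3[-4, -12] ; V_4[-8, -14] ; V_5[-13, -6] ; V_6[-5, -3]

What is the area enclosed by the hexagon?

140

V_1→V_2: (-3)(-6) − (3)(8) = -6
V_2→V_3: (3)(-12) − (-4)(-6) = -60
V_3→V_4: (-4)(-14) − (-8)(-12) = -40
V_4→V_5: (-8)(-6) − (-13)(-14) = -134
V_5→V_6: (-13)(-3) − (-5)(-6) = 9
V_6→V_1: (-5)(8) − (-3)(-3) = -49
Σ = -280
Area = |Σ|/2 = 140.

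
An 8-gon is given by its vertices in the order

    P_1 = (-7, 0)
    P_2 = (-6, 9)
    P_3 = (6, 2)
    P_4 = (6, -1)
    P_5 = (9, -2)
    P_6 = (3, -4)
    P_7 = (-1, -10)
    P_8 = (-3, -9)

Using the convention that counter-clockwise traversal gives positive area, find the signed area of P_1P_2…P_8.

-149

Apply the shoelace formula: 2A = Σ (x_i·y_{i+1} − x_{i+1}·y_i), indices taken mod 8.
Σ = (-63) + (-66) + (-18) + (-3) + (-30) + (-34) + (-21) + (-63) = -298
Signed area = Σ/2 = -149 (negative ⇒ clockwise traversal).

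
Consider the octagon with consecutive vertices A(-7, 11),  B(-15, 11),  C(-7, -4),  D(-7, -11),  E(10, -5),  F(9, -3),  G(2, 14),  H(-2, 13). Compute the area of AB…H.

344.5

Apply the shoelace formula: 2A = Σ (x_i·y_{i+1} − x_{i+1}·y_i), indices taken mod 8.
Σ = (88) + (137) + (49) + (145) + (15) + (132) + (54) + (69) = 689
Area = |Σ|/2 = 344.5.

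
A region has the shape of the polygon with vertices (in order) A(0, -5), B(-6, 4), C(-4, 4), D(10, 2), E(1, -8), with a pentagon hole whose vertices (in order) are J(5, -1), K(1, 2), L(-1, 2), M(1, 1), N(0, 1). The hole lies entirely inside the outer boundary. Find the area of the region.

Outer boundary:
Apply the surveyor's formula: 2A = Σ (x_i·y_{i+1} − x_{i+1}·y_i), indices taken mod 5.
Cross-terms: -30, -8, -48, -82, -5  ⇒  Σ = -173
Area = |Σ|/2 = 86.5.
Hole:
Apply the shoelace formula: 2A = Σ (x_i·y_{i+1} − x_{i+1}·y_i), indices taken mod 5.
Σ = (11) + (4) + (-3) + (1) + (-5) = 8
Area = |Σ|/2 = 4.
Net area = 86.5 − 4 = 82.5.

82.5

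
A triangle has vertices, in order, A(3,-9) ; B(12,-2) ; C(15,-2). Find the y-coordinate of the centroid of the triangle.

-13/3

Apply the shoelace (surveyor's) formula. First the cross-terms c_i = x_i·y_{i+1} − x_{i+1}·y_i:
  102, 6, -129  ⇒  2A = -21, A = -10.5.
Then Σ (y_i + y_{i+1})·c_i = 273, so ȳ = 273 / (6·(-10.5)) = -13/3.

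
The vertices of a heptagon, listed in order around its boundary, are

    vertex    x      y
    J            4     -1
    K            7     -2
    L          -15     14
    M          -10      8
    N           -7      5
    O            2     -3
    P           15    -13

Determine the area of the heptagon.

Cross-terms: -1, 68, 20, 6, 11, 19, 37  ⇒  Σ = 160
Area = |Σ|/2 = 80.

80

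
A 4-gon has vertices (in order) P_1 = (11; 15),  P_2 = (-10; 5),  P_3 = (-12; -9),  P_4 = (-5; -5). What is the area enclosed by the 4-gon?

Apply the surveyor's formula: 2A = Σ (x_i·y_{i+1} − x_{i+1}·y_i), indices taken mod 4.
P_1→P_2: (11)(5) − (-10)(15) = 205
P_2→P_3: (-10)(-9) − (-12)(5) = 150
P_3→P_4: (-12)(-5) − (-5)(-9) = 15
P_4→P_1: (-5)(15) − (11)(-5) = -20
Σ = 350
Area = |Σ|/2 = 175.

175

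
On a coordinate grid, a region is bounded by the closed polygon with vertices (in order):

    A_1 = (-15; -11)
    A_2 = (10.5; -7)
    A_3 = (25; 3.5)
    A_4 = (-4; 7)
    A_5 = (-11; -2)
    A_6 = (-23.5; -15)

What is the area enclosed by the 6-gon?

428.875

Apply Gauss's area formula: 2A = Σ (x_i·y_{i+1} − x_{i+1}·y_i), indices taken mod 6.
Σ = (220.5) + (211.75) + (189) + (85) + (118) + (33.5) = 857.75
Area = |Σ|/2 = 428.875.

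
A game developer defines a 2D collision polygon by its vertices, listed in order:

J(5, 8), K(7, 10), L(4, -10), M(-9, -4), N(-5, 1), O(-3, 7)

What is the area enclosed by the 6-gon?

171

Σ = (-6) + (-110) + (-106) + (-29) + (-32) + (-59) = -342
Area = |Σ|/2 = 171.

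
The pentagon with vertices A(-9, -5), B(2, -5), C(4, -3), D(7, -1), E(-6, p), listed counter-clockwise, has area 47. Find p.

The doubled signed area Σ (x_i y_{i+1} − x_{i+1} y_i) is linear in p.
With p=0 it equals 110; the coefficient of p is 16 (from the two edges through E).
So 16·p + 110 = 2·47 = 94 ⇒ p = -1.

-1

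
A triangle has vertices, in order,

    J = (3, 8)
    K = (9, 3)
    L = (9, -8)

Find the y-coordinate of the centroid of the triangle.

Apply Gauss's area formula. First the cross-terms c_i = x_i·y_{i+1} − x_{i+1}·y_i:
  -63, -99, 96  ⇒  2A = -66, A = -33.
Then Σ (y_i + y_{i+1})·c_i = -198, so ȳ = -198 / (6·(-33)) = 1.

1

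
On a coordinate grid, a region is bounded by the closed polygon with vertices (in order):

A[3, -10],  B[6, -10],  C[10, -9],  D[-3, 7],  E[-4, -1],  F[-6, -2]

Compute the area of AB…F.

109

Σ = (30) + (46) + (43) + (31) + (2) + (66) = 218
Area = |Σ|/2 = 109.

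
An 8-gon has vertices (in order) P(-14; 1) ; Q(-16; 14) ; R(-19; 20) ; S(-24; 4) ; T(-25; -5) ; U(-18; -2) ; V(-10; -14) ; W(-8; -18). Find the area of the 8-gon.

195

Apply the shoelace formula: 2A = Σ (x_i·y_{i+1} − x_{i+1}·y_i), indices taken mod 8.
Σ = (-180) + (-54) + (404) + (220) + (-40) + (232) + (68) + (-260) = 390
Area = |Σ|/2 = 195.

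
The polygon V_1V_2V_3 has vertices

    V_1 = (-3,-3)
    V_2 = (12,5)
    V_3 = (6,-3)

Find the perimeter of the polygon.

|V_1V_2| = √((15)² + (8)²) = √289 = 17
|V_2V_3| = √((-6)² + (-8)²) = √100 = 10
|V_3V_1| = √((-9)² + (0)²) = √81 = 9
Perimeter = 17 + 10 + 9 = 36.

36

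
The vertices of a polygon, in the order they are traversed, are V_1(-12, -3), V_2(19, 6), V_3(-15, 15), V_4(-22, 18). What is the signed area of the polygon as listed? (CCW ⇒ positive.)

351

Apply the shoelace formula: 2A = Σ (x_i·y_{i+1} − x_{i+1}·y_i), indices taken mod 4.
Σ = (-15) + (375) + (60) + (282) = 702
Signed area = Σ/2 = 351 (positive ⇒ counter-clockwise traversal).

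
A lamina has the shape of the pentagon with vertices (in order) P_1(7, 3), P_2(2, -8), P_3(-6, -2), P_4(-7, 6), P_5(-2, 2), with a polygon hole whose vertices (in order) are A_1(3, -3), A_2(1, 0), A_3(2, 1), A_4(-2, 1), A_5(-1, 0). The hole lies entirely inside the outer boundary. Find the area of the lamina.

87

Outer boundary:
Σ = (-62) + (-52) + (-50) + (-2) + (-20) = -186
Area = |Σ|/2 = 93.
Hole:
Σ = (3) + (1) + (4) + (1) + (3) = 12
Area = |Σ|/2 = 6.
Net area = 93 − 6 = 87.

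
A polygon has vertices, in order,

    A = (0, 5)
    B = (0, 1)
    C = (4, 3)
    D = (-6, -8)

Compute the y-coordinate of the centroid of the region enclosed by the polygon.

Apply Gauss's area formula. First the cross-terms c_i = x_i·y_{i+1} − x_{i+1}·y_i:
  0, -4, -14, -30  ⇒  2A = -48, A = -24.
Then Σ (y_i + y_{i+1})·c_i = 144, so ȳ = 144 / (6·(-24)) = -1.

-1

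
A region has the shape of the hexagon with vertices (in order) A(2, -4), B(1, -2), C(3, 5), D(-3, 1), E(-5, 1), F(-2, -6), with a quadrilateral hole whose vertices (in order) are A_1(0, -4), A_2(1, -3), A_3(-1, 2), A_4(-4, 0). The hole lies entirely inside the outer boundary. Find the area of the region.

28

Outer boundary:
Apply the surveyor's formula: 2A = Σ (x_i·y_{i+1} − x_{i+1}·y_i), indices taken mod 6.
A→B: (2)(-2) − (1)(-4) = 0
B→C: (1)(5) − (3)(-2) = 11
C→D: (3)(1) − (-3)(5) = 18
D→E: (-3)(1) − (-5)(1) = 2
E→F: (-5)(-6) − (-2)(1) = 32
F→A: (-2)(-4) − (2)(-6) = 20
Σ = 83
Area = |Σ|/2 = 41.5.
Hole:
Cross-terms: 4, -1, 8, 16  ⇒  Σ = 27
Area = |Σ|/2 = 13.5.
Net area = 41.5 − 13.5 = 28.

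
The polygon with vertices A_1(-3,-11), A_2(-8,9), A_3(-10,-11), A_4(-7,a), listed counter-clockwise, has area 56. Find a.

-7

The doubled signed area Σ (x_i y_{i+1} − x_{i+1} y_i) is linear in a.
With a=0 it equals 63; the coefficient of a is -7 (from the two edges through A_4).
So -7·a + 63 = 2·56 = 112 ⇒ a = -7.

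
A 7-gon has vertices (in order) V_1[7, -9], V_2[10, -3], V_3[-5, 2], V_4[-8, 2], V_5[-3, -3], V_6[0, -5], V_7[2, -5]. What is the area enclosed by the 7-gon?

76

Σ = (69) + (5) + (6) + (30) + (15) + (10) + (17) = 152
Area = |Σ|/2 = 76.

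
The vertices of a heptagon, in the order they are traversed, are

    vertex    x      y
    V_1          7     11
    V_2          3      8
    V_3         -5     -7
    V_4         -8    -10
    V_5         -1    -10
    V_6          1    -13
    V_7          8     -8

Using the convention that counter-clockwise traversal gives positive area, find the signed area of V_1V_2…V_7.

Apply Gauss's area formula: 2A = Σ (x_i·y_{i+1} − x_{i+1}·y_i), indices taken mod 7.
Σ = (23) + (19) + (-6) + (70) + (23) + (96) + (144) = 369
Signed area = Σ/2 = 184.5 (positive ⇒ counter-clockwise traversal).

184.5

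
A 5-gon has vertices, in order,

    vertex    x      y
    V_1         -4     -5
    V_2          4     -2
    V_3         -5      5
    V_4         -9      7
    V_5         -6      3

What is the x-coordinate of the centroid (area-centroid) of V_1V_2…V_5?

-53/21

Apply the shoelace (surveyor's) formula. First the cross-terms c_i = x_i·y_{i+1} − x_{i+1}·y_i:
  28, 10, 10, 15, 42  ⇒  2A = 105, A = 52.5.
Then Σ (x_i + x_{i+1})·c_i = -795, so x̄ = -795 / (6·52.5) = -53/21.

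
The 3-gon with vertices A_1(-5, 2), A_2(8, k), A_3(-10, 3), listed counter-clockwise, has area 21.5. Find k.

The doubled signed area Σ (x_i y_{i+1} − x_{i+1} y_i) is linear in k.
With k=0 it equals 3; the coefficient of k is 5 (from the two edges through A_2).
So 5·k + 3 = 2·21.5 = 43 ⇒ k = 8.

8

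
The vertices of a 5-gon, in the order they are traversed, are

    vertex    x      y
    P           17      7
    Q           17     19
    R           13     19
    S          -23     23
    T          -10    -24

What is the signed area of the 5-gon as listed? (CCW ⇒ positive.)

Apply the shoelace formula: 2A = Σ (x_i·y_{i+1} − x_{i+1}·y_i), indices taken mod 5.
Cross-terms: 204, 76, 736, 782, 338  ⇒  Σ = 2136
Signed area = Σ/2 = 1068 (positive ⇒ counter-clockwise traversal).

1068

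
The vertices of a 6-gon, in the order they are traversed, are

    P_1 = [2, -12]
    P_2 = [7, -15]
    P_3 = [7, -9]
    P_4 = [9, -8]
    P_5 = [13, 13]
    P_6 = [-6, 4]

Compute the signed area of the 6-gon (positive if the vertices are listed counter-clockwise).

Σ = (54) + (42) + (25) + (221) + (130) + (64) = 536
Signed area = Σ/2 = 268 (positive ⇒ counter-clockwise traversal).

268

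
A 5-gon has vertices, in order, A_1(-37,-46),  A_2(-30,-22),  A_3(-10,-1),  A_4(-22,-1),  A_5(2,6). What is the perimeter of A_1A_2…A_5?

156

|A_1A_2| = √((7)² + (24)²) = √625 = 25
|A_2A_3| = √((20)² + (21)²) = √841 = 29
|A_3A_4| = √((-12)² + (0)²) = √144 = 12
|A_4A_5| = √((24)² + (7)²) = √625 = 25
|A_5A_1| = √((-39)² + (-52)²) = √4225 = 65
Perimeter = 25 + 29 + 12 + 25 + 65 = 156.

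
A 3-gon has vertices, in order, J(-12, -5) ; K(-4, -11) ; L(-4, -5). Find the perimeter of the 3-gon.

|JK| = √((8)² + (-6)²) = √100 = 10
|KL| = √((0)² + (6)²) = √36 = 6
|LJ| = √((-8)² + (0)²) = √64 = 8
Perimeter = 10 + 6 + 8 = 24.

24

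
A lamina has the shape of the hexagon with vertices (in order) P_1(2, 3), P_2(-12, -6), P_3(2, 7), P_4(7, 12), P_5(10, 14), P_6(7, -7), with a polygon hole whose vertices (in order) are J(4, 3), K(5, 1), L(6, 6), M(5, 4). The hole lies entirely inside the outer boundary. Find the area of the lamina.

Outer boundary:
Cross-terms: 24, -72, -25, -22, -168, 35  ⇒  Σ = -228
Area = |Σ|/2 = 114.
Hole:
Apply the surveyor's formula: 2A = Σ (x_i·y_{i+1} − x_{i+1}·y_i), indices taken mod 4.
Σ = (-11) + (24) + (-6) + (-1) = 6
Area = |Σ|/2 = 3.
Net area = 114 − 3 = 111.

111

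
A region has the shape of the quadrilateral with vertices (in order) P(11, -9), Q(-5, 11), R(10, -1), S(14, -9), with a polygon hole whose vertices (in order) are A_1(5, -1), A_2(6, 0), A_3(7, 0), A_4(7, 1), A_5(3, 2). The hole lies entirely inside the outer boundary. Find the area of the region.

Outer boundary:
Apply the surveyor's formula: 2A = Σ (x_i·y_{i+1} − x_{i+1}·y_i), indices taken mod 4.
Σ = (76) + (-105) + (-76) + (-27) = -132
Area = |Σ|/2 = 66.
Hole:
Apply the shoelace (surveyor's) formula: 2A = Σ (x_i·y_{i+1} − x_{i+1}·y_i), indices taken mod 5.
Σ = (6) + (0) + (7) + (11) + (-13) = 11
Area = |Σ|/2 = 5.5.
Net area = 66 − 5.5 = 60.5.

60.5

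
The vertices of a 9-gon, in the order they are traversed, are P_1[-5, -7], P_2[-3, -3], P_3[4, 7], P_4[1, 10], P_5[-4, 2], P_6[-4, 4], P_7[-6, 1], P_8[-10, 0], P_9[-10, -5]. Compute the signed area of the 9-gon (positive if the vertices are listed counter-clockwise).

88.5

Apply the shoelace (surveyor's) formula: 2A = Σ (x_i·y_{i+1} − x_{i+1}·y_i), indices taken mod 9.
P_1→P_2: (-5)(-3) − (-3)(-7) = -6
P_2→P_3: (-3)(7) − (4)(-3) = -9
P_3→P_4: (4)(10) − (1)(7) = 33
P_4→P_5: (1)(2) − (-4)(10) = 42
P_5→P_6: (-4)(4) − (-4)(2) = -8
P_6→P_7: (-4)(1) − (-6)(4) = 20
P_7→P_8: (-6)(0) − (-10)(1) = 10
P_8→P_9: (-10)(-5) − (-10)(0) = 50
P_9→P_1: (-10)(-7) − (-5)(-5) = 45
Σ = 177
Signed area = Σ/2 = 88.5 (positive ⇒ counter-clockwise traversal).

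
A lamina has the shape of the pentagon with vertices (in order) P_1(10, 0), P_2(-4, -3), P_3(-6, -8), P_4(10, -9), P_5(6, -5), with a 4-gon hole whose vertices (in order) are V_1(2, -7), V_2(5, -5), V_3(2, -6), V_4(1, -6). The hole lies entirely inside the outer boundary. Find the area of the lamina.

Outer boundary:
Σ = (-30) + (14) + (134) + (4) + (50) = 172
Area = |Σ|/2 = 86.
Hole:
Apply the surveyor's formula: 2A = Σ (x_i·y_{i+1} − x_{i+1}·y_i), indices taken mod 4.
V_1→V_2: (2)(-5) − (5)(-7) = 25
V_2→V_3: (5)(-6) − (2)(-5) = -20
V_3→V_4: (2)(-6) − (1)(-6) = -6
V_4→V_1: (1)(-7) − (2)(-6) = 5
Σ = 4
Area = |Σ|/2 = 2.
Net area = 86 − 2 = 84.

84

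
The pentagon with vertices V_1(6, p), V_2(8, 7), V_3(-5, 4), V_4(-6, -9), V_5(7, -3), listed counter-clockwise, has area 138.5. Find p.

Write out the shoelace sum; only the two edges meeting at V_1 involve p:
2·Area = [(7·p − 6·(-3)) + (6·7 − 8·p)] + 217
       = -1·p + 277 = 277
⇒ p = 0.

0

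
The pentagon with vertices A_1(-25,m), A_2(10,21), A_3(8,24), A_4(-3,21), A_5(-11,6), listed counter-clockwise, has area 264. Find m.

Write out the shoelace sum; only the two edges meeting at A_1 involve m:
2·Area = [((-11)·m − (-25)·6) + ((-25)·21 − 10·m)] + 525
       = -21·m + 150 = 528
⇒ m = -18.

-18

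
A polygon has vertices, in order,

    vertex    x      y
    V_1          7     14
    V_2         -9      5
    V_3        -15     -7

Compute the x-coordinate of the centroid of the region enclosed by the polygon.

-17/3

Apply Gauss's area formula. First the cross-terms c_i = x_i·y_{i+1} − x_{i+1}·y_i:
  161, 138, -161  ⇒  2A = 138, A = 69.
Then Σ (x_i + x_{i+1})·c_i = -2346, so x̄ = -2346 / (6·69) = -17/3.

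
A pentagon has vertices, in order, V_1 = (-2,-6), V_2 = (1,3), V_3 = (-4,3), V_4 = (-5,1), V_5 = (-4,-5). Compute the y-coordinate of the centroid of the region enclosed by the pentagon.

Apply the shoelace (surveyor's) formula. First the cross-terms c_i = x_i·y_{i+1} − x_{i+1}·y_i:
  0, 15, 11, 29, 14  ⇒  2A = 69, A = 34.5.
Then Σ (y_i + y_{i+1})·c_i = -136, so ȳ = -136 / (6·34.5) = -136/207.

-136/207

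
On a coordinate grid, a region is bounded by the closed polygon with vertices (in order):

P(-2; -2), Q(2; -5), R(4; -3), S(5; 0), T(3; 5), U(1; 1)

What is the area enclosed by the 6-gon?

33

Apply Gauss's area formula: 2A = Σ (x_i·y_{i+1} − x_{i+1}·y_i), indices taken mod 6.
Σ = (14) + (14) + (15) + (25) + (-2) + (0) = 66
Area = |Σ|/2 = 33.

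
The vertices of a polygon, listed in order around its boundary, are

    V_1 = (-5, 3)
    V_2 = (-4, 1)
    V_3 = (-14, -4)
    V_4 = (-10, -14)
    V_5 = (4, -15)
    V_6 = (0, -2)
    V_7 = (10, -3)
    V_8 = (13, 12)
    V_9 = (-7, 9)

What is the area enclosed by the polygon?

Σ = (7) + (30) + (156) + (206) + (-8) + (20) + (159) + (201) + (24) = 795
Area = |Σ|/2 = 397.5.

397.5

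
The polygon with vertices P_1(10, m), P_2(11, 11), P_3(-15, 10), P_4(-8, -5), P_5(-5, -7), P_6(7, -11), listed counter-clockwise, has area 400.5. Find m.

Write out the shoelace sum; only the two edges meeting at P_1 involve m:
2·Area = [(7·m − 10·(-11)) + (10·11 − 11·m)] + 565
       = -4·m + 785 = 801
⇒ m = -4.

-4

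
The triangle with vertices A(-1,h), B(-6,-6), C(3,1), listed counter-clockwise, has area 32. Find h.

The doubled signed area Σ (x_i y_{i+1} − x_{i+1} y_i) is linear in h.
With h=0 it equals 19; the coefficient of h is 9 (from the two edges through A).
So 9·h + 19 = 2·32 = 64 ⇒ h = 5.

5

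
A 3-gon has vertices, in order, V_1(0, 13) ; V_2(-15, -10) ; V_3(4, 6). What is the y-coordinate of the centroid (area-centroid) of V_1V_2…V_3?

Apply Gauss's area formula. First the cross-terms c_i = x_i·y_{i+1} − x_{i+1}·y_i:
  195, -50, 52  ⇒  2A = 197, A = 98.5.
Then Σ (y_i + y_{i+1})·c_i = 1773, so ȳ = 1773 / (6·98.5) = 3.

3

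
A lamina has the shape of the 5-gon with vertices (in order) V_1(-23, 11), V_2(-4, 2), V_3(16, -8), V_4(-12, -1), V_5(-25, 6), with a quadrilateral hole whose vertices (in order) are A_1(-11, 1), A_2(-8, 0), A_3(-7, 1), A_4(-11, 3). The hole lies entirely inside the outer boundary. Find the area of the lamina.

168

Outer boundary:
Σ = (-2) + (0) + (-112) + (-97) + (-137) = -348
Area = |Σ|/2 = 174.
Hole:
A_1→A_2: (-11)(0) − (-8)(1) = 8
A_2→A_3: (-8)(1) − (-7)(0) = -8
A_3→A_4: (-7)(3) − (-11)(1) = -10
A_4→A_1: (-11)(1) − (-11)(3) = 22
Σ = 12
Area = |Σ|/2 = 6.
Net area = 174 − 6 = 168.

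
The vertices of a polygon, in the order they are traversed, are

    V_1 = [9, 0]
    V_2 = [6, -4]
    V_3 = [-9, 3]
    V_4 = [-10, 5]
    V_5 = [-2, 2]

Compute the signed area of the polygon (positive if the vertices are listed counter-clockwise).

Apply the shoelace (surveyor's) formula: 2A = Σ (x_i·y_{i+1} − x_{i+1}·y_i), indices taken mod 5.
Σ = (-36) + (-18) + (-15) + (-10) + (-18) = -97
Signed area = Σ/2 = -48.5 (negative ⇒ clockwise traversal).

-48.5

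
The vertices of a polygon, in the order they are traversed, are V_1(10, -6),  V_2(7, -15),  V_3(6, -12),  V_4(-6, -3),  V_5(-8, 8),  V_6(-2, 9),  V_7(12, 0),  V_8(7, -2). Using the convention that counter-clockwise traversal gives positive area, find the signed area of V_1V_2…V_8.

Apply Gauss's area formula: 2A = Σ (x_i·y_{i+1} − x_{i+1}·y_i), indices taken mod 8.
V_1→V_2: (10)(-15) − (7)(-6) = -108
V_2→V_3: (7)(-12) − (6)(-15) = 6
V_3→V_4: (6)(-3) − (-6)(-12) = -90
V_4→V_5: (-6)(8) − (-8)(-3) = -72
V_5→V_6: (-8)(9) − (-2)(8) = -56
V_6→V_7: (-2)(0) − (12)(9) = -108
V_7→V_8: (12)(-2) − (7)(0) = -24
V_8→V_1: (7)(-6) − (10)(-2) = -22
Σ = -474
Signed area = Σ/2 = -237 (negative ⇒ clockwise traversal).

-237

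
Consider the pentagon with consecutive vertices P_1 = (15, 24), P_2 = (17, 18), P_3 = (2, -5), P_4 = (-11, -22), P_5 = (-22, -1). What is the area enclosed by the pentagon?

672

Apply the surveyor's formula: 2A = Σ (x_i·y_{i+1} − x_{i+1}·y_i), indices taken mod 5.
Σ = (-138) + (-121) + (-99) + (-473) + (-513) = -1344
Area = |Σ|/2 = 672.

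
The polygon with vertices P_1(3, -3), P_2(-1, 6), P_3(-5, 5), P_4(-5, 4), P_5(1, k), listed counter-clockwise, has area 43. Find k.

Write out the shoelace sum; only the two edges meeting at P_5 involve k:
2·Area = [((-5)·k − 1·4) + (1·(-3) − 3·k)] + 45
       = -8·k + 38 = 86
⇒ k = -6.

-6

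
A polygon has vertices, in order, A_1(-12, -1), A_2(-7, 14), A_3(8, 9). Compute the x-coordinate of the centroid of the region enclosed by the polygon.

-11/3

Apply Gauss's area formula. First the cross-terms c_i = x_i·y_{i+1} − x_{i+1}·y_i:
  -175, -175, 100  ⇒  2A = -250, A = -125.
Then Σ (x_i + x_{i+1})·c_i = 2750, so x̄ = 2750 / (6·(-125)) = -11/3.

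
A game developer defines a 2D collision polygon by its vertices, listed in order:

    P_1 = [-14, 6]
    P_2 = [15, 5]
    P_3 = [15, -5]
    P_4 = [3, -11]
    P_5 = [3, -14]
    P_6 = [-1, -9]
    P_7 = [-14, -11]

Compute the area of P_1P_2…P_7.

431.5

Σ = (-160) + (-150) + (-150) + (-9) + (-41) + (-115) + (-238) = -863
Area = |Σ|/2 = 431.5.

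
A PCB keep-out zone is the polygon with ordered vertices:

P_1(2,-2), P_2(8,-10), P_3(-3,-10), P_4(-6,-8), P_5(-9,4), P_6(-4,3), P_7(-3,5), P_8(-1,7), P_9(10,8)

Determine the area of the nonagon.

199

Apply the surveyor's formula: 2A = Σ (x_i·y_{i+1} − x_{i+1}·y_i), indices taken mod 9.
P_1→P_2: (2)(-10) − (8)(-2) = -4
P_2→P_3: (8)(-10) − (-3)(-10) = -110
P_3→P_4: (-3)(-8) − (-6)(-10) = -36
P_4→P_5: (-6)(4) − (-9)(-8) = -96
P_5→P_6: (-9)(3) − (-4)(4) = -11
P_6→P_7: (-4)(5) − (-3)(3) = -11
P_7→P_8: (-3)(7) − (-1)(5) = -16
P_8→P_9: (-1)(8) − (10)(7) = -78
P_9→P_1: (10)(-2) − (2)(8) = -36
Σ = -398
Area = |Σ|/2 = 199.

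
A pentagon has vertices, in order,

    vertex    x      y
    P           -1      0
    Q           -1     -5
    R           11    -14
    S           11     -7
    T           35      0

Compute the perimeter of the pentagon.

|PQ| = √((0)² + (-5)²) = √25 = 5
|QR| = √((12)² + (-9)²) = √225 = 15
|RS| = √((0)² + (7)²) = √49 = 7
|ST| = √((24)² + (7)²) = √625 = 25
|TP| = √((-36)² + (0)²) = √1296 = 36
Perimeter = 5 + 15 + 7 + 25 + 36 = 88.

88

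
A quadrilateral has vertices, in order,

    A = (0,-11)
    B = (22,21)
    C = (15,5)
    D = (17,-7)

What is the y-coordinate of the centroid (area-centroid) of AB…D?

Apply the surveyor's formula. First the cross-terms c_i = x_i·y_{i+1} − x_{i+1}·y_i:
  242, -205, -190, -187  ⇒  2A = -340, A = -170.
Then Σ (y_i + y_{i+1})·c_i = 836, so ȳ = 836 / (6·(-170)) = -209/255.

-209/255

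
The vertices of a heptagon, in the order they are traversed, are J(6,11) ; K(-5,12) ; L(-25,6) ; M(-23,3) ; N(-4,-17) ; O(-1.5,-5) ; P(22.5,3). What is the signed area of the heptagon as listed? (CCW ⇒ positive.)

Apply the shoelace formula: 2A = Σ (x_i·y_{i+1} − x_{i+1}·y_i), indices taken mod 7.
Σ = (127) + (270) + (63) + (403) + (-5.5) + (108) + (229.5) = 1195
Signed area = Σ/2 = 597.5 (positive ⇒ counter-clockwise traversal).

597.5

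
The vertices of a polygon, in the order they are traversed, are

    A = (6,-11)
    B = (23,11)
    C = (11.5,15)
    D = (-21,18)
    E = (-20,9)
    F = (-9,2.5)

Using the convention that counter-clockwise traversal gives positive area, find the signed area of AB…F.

Apply the shoelace formula: 2A = Σ (x_i·y_{i+1} − x_{i+1}·y_i), indices taken mod 6.
Σ = (319) + (218.5) + (522) + (171) + (31) + (84) = 1345.5
Signed area = Σ/2 = 672.75 (positive ⇒ counter-clockwise traversal).

672.75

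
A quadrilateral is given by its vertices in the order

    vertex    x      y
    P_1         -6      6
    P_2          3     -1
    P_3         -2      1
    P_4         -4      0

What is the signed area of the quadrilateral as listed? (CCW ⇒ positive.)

Σ = (-12) + (1) + (4) + (-24) = -31
Signed area = Σ/2 = -15.5 (negative ⇒ clockwise traversal).

-15.5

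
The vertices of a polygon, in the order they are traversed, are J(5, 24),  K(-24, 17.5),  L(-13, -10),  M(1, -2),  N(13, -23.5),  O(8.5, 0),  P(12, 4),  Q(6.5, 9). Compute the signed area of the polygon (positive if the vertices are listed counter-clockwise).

798.125

Apply the shoelace formula: 2A = Σ (x_i·y_{i+1} − x_{i+1}·y_i), indices taken mod 8.
Cross-terms: 663.5, 467.5, 36, 2.5, 199.75, 34, 82, 111  ⇒  Σ = 1596.25
Signed area = Σ/2 = 798.125 (positive ⇒ counter-clockwise traversal).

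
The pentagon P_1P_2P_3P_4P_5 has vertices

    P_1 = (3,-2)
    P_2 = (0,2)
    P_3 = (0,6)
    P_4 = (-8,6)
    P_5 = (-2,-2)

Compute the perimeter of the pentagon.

|P_1P_2| = √((-3)² + (4)²) = √25 = 5
|P_2P_3| = √((0)² + (4)²) = √16 = 4
|P_3P_4| = √((-8)² + (0)²) = √64 = 8
|P_4P_5| = √((6)² + (-8)²) = √100 = 10
|P_5P_1| = √((5)² + (0)²) = √25 = 5
Perimeter = 5 + 4 + 8 + 10 + 5 = 32.

32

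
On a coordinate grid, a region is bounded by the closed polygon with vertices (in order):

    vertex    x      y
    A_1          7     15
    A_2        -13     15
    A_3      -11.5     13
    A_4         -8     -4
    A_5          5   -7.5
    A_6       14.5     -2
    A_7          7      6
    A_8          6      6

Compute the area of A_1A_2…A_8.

A_1→A_2: (7)(15) − (-13)(15) = 300
A_2→A_3: (-13)(13) − (-11.5)(15) = 3.5
A_3→A_4: (-11.5)(-4) − (-8)(13) = 150
A_4→A_5: (-8)(-7.5) − (5)(-4) = 80
A_5→A_6: (5)(-2) − (14.5)(-7.5) = 98.75
A_6→A_7: (14.5)(6) − (7)(-2) = 101
A_7→A_8: (7)(6) − (6)(6) = 6
A_8→A_1: (6)(15) − (7)(6) = 48
Σ = 787.25
Area = |Σ|/2 = 393.625.

393.625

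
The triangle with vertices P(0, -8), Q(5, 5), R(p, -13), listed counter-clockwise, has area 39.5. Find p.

The doubled signed area Σ (x_i y_{i+1} − x_{i+1} y_i) is linear in p.
With p=0 it equals -25; the coefficient of p is -13 (from the two edges through R).
So -13·p + -25 = 2·39.5 = 79 ⇒ p = -8.

-8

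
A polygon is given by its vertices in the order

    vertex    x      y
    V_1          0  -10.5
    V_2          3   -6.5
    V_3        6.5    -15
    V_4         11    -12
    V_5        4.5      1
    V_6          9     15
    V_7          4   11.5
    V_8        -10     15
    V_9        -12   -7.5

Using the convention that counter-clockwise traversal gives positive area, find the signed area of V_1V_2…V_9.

419.375

Σ = (31.5) + (-2.75) + (87) + (65) + (58.5) + (43.5) + (175) + (255) + (126) = 838.75
Signed area = Σ/2 = 419.375 (positive ⇒ counter-clockwise traversal).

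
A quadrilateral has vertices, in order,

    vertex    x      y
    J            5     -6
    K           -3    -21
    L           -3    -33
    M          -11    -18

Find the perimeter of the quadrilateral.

|JK| = √((-8)² + (-15)²) = √289 = 17
|KL| = √((0)² + (-12)²) = √144 = 12
|LM| = √((-8)² + (15)²) = √289 = 17
|MJ| = √((16)² + (12)²) = √400 = 20
Perimeter = 17 + 12 + 17 + 20 = 66.

66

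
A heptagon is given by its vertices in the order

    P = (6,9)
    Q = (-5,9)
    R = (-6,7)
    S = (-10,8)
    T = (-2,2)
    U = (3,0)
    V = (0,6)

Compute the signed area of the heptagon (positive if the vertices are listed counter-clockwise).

Apply Gauss's area formula: 2A = Σ (x_i·y_{i+1} − x_{i+1}·y_i), indices taken mod 7.
P→Q: (6)(9) − (-5)(9) = 99
Q→R: (-5)(7) − (-6)(9) = 19
R→S: (-6)(8) − (-10)(7) = 22
S→T: (-10)(2) − (-2)(8) = -4
T→U: (-2)(0) − (3)(2) = -6
U→V: (3)(6) − (0)(0) = 18
V→P: (0)(9) − (6)(6) = -36
Σ = 112
Signed area = Σ/2 = 56 (positive ⇒ counter-clockwise traversal).

56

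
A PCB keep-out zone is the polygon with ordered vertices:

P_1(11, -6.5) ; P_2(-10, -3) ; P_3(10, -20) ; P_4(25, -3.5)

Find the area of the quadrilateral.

236.5

Σ = (-98) + (230) + (465) + (-124) = 473
Area = |Σ|/2 = 236.5.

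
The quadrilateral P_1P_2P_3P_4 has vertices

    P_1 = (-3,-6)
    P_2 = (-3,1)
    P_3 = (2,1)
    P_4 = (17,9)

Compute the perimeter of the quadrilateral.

|P_1P_2| = √((0)² + (7)²) = √49 = 7
|P_2P_3| = √((5)² + (0)²) = √25 = 5
|P_3P_4| = √((15)² + (8)²) = √289 = 17
|P_4P_1| = √((-20)² + (-15)²) = √625 = 25
Perimeter = 7 + 5 + 17 + 25 = 54.

54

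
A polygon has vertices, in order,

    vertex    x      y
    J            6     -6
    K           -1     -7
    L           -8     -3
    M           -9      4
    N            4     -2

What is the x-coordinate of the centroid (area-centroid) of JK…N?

Apply the shoelace (surveyor's) formula. First the cross-terms c_i = x_i·y_{i+1} − x_{i+1}·y_i:
  -48, -53, -59, 2, -12  ⇒  2A = -170, A = -85.
Then Σ (x_i + x_{i+1})·c_i = 1110, so x̄ = 1110 / (6·(-85)) = -37/17.

-37/17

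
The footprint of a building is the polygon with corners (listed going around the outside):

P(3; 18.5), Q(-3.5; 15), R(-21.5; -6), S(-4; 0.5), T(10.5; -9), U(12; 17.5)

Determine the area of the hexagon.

Apply the surveyor's formula: 2A = Σ (x_i·y_{i+1} − x_{i+1}·y_i), indices taken mod 6.
P→Q: (3)(15) − (-3.5)(18.5) = 109.75
Q→R: (-3.5)(-6) − (-21.5)(15) = 343.5
R→S: (-21.5)(0.5) − (-4)(-6) = -34.75
S→T: (-4)(-9) − (10.5)(0.5) = 30.75
T→U: (10.5)(17.5) − (12)(-9) = 291.75
U→P: (12)(18.5) − (3)(17.5) = 169.5
Σ = 910.5
Area = |Σ|/2 = 455.25.

455.25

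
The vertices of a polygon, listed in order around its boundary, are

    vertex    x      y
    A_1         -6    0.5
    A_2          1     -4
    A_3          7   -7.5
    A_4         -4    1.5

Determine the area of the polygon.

Σ = (23.5) + (20.5) + (-19.5) + (7) = 31.5
Area = |Σ|/2 = 15.75.

15.75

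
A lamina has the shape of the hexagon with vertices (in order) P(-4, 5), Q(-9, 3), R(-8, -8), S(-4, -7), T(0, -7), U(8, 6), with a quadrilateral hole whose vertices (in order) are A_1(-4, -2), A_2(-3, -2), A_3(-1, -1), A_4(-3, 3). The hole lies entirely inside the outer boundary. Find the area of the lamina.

Outer boundary:
Apply the shoelace (surveyor's) formula: 2A = Σ (x_i·y_{i+1} − x_{i+1}·y_i), indices taken mod 6.
P→Q: (-4)(3) − (-9)(5) = 33
Q→R: (-9)(-8) − (-8)(3) = 96
R→S: (-8)(-7) − (-4)(-8) = 24
S→T: (-4)(-7) − (0)(-7) = 28
T→U: (0)(6) − (8)(-7) = 56
U→P: (8)(5) − (-4)(6) = 64
Σ = 301
Area = |Σ|/2 = 150.5.
Hole:
Apply Gauss's area formula: 2A = Σ (x_i·y_{i+1} − x_{i+1}·y_i), indices taken mod 4.
Σ = (2) + (1) + (-6) + (18) = 15
Area = |Σ|/2 = 7.5.
Net area = 150.5 − 7.5 = 143.

143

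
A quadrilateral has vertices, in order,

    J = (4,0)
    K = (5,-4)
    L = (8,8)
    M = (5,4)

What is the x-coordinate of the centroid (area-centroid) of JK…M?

Apply the shoelace (surveyor's) formula. First the cross-terms c_i = x_i·y_{i+1} − x_{i+1}·y_i:
  -16, 72, -8, -16  ⇒  2A = 32, A = 16.
Then Σ (x_i + x_{i+1})·c_i = 544, so x̄ = 544 / (6·16) = 17/3.

17/3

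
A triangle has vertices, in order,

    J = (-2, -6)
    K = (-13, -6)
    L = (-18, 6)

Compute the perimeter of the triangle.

|JK| = √((-11)² + (0)²) = √121 = 11
|KL| = √((-5)² + (12)²) = √169 = 13
|LJ| = √((16)² + (-12)²) = √400 = 20
Perimeter = 11 + 13 + 20 = 44.

44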